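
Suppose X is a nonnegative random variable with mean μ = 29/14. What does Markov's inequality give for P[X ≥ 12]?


μ = E[X] = 29/14, a = 12.
Markov: P[X ≥ 12] ≤ μ/a = (29/14)/12 = 29/168.
Numerically: ≈ 0.173.
(Since a = 12 > μ = 2.071, the bound 29/168 is < 1 and informative.)

P[X ≥ 12] ≤ 29/168 ≈ 0.173.


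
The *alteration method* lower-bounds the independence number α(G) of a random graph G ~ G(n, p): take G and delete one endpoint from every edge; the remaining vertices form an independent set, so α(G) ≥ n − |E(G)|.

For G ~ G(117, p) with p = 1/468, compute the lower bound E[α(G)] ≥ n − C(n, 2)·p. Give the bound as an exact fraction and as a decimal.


E[|E(G)|] = C(117, 2)·p = 6786 · (1/468) = 29/2.
E[α(G)] ≥ n − E[|E(G)|] = 117 − 29/2 = 205/2.
Numerically: ≈ 102.50000.
(This is only a lower bound; the true E[α(G)] may be larger.)

E[α(G)] ≥ 205/2 ≈ 102.50000.


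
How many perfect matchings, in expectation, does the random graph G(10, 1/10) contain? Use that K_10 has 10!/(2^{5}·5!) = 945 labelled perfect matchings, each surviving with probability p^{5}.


K_10 has 10!/(2^{5}·5!) = 945 labelled perfect matchings.
For each such perfect matching H, let X_H = 1 if all 5 edges of H are present in G. Then P[X_H = 1] = p^{5} = (1/10)^{5} = 1/100000.
By linearity of expectation: E[X] = Σ_H E[X_H] = 945 · p^{5} = 945 · 1/100000 = 189/20000.
Numerically: E[X] ≈ 0.00945.

E[X] = 945 · (1/10)^{5} = 189/20000 ≈ 0.00945.


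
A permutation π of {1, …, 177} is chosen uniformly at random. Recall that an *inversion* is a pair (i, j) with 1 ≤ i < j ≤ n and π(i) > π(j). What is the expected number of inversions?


Write X = Σ X_I over the C(177, 2) = 15576 pairs i < j, with X_I the indicator of one inversion.
There are 15576 indicators.
For each fixed pair i < j, the values π(i) and π(j) are two distinct elements of {1, …, 177} in uniformly random order; by symmetry P[π(i) > π(j)] = 1/2.
By linearity: E[X] = 15576 · (1/2) = C(177, 2) · (1/2) = 15576/2 = 7788 ≈ 7788.0000.

E[X] = 7788 = 7788.0000.


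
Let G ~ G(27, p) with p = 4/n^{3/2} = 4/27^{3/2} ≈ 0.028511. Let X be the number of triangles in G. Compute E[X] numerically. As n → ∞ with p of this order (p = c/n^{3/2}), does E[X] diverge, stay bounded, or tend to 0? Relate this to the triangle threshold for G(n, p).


Number of potential triangles: C(27, 3) = 2925.
Each occurs with probability p³ ≈ (0.028511)³ ≈ 2.3176243e-05.
By linearity: E[X] = C(27, 3)·p³ ≈ 2925 · 2.3176243e-05 ≈ 0.06779.
Since α = 3/2 > 1, p = c/n^{3/2} = o(1/n) is below the triangle threshold p ~ 1/n. Asymptotically E[X] ~ (c³/6)·n^{3(1−α)} = (4³/6)·n^{-1.5} → 0, so by Markov's inequality G has no triangles w.h.p.

E[X] ≈ 0.06779; in regime p = Θ(1/n^{3/2}) E[X] tends to 0 (below the triangle threshold p ~ 1/n).


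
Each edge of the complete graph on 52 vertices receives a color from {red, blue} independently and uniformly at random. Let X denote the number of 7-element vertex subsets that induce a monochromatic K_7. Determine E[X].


Let X = Σ_S X_S over the C(52, 7) = 133784560 subsets S of size 7, where X_S = 1 if the K_7 on S is monochromatic.
For a fixed S, the K_7 on S has C(7, 2) = 21 edges. P[all 21 edges red] = (1/2)^21, and likewise for blue, so P[monochromatic] = 2·(1/2)^21 = 2^{1 − 21} = 1/1048576.
Summing: E[X] = C(52, 7) · 2^{1 − 21} = 133784560 · 1/1048576 = 8361535/65536.
Numerically: E[X] ≈ 127.58690.

E[X] = C(52,7)·2^(1−C(7,2)) = 8361535/65536 ≈ 127.58690.


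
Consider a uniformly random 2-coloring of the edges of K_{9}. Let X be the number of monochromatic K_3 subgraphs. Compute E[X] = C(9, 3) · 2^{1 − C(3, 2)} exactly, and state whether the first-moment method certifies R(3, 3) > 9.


E[X] = C(9, 3) · 2^{1 − 3} = 84 · 2^{−2} = 84/4.
As a reduced fraction: E[X] = 21 ≈ 21.00000.
Is E[X] < 1? NO.
Since E[X] ≥ 1, the first-moment bound is inconclusive at n = 9; it does NOT by itself certify R(3, 3) > 9.

E[X] = 21 ≈ 21.00000; E[X] ≥ 1; first-moment method inconclusive here.


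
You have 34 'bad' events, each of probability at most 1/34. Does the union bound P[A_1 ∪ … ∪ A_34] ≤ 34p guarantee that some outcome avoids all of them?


Union bound: P[∪_{i=1}^{34} A_i] ≤ Σ_i P[A_i] ≤ 34·p = 34·(1/34) = 1.
Numerically: 1 ≈ 1.0000000.
Is 1 < 1? NO.
Since the bound 1 is ≥ 1, the union bound is uninformative here; it does NOT by itself certify existence.

34·p = 1 ≈ 1.0000000; existence NOT certified by the union bound.


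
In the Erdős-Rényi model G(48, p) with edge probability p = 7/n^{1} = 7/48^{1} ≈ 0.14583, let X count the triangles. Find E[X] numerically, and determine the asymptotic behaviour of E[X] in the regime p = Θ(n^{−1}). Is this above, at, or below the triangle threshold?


Number of potential triangles: C(48, 3) = 17296.
Each occurs with probability p³ ≈ (0.14583)³ ≈ 3.1014902e-03.
By linearity: E[X] = C(48, 3)·p³ ≈ 17296 · 3.1014902e-03 ≈ 53.64337.
Here α = 1, so p = 7/n is exactly at the triangle threshold p ~ 1/n. Asymptotically E[X] → c³/6 = 7³/6 = 343/6 ≈ 57.16667, a bounded constant. In this regime the triangle count is asymptotically Poisson(c³/6).

E[X] ≈ 53.64337; in regime p = Θ(1/n^{1}) E[X] stays bounded (at the triangle threshold p ~ 1/n).


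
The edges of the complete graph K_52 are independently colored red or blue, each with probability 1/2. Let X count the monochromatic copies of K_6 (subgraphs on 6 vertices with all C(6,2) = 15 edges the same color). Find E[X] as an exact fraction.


Let X = Σ_S X_S over the C(52, 6) = 20358520 subsets S of size 6, where X_S = 1 if the K_6 on S is monochromatic.
For a fixed S, the K_6 on S has C(6, 2) = 15 edges. P[all 15 edges red] = (1/2)^15, and likewise for blue, so P[monochromatic] = 2·(1/2)^15 = 2^{1 − 15} = 1/16384.
By linearity of expectation: E[X] = C(52, 6) · 2^{1 − 15} = 20358520 · 1/16384 = 2544815/2048.
Numerically: E[X] ≈ 1242.585449.

E[X] = C(52,6)·2^(1−C(6,2)) = 2544815/2048 ≈ 1242.585449.


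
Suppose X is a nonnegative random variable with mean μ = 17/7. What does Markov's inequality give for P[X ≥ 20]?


μ = E[X] = 17/7, a = 20.
Markov: P[X ≥ 20] ≤ μ/a = (17/7)/20 = 17/140.
Numerically: ≈ 0.121.
(Since a = 20 > μ = 2.429, the bound 17/140 is < 1 and informative.)

P[X ≥ 20] ≤ 17/140 ≈ 0.121.


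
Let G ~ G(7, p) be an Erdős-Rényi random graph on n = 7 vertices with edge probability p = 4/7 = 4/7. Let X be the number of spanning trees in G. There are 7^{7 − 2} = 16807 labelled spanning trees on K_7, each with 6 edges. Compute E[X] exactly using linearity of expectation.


K_7 has 7^{7 − 2} = 16807 labelled spanning trees.
For each such spanning tree H, let X_H = 1 if all 6 edges of H are present in G. Then P[X_H = 1] = p^{6} = (4/7)^{6} = 4096/117649.
By linearity: E[X] = Σ_H E[X_H] = 16807 · p^{6} = 16807 · 4096/117649 = 4096/7.
Numerically: E[X] ≈ 585.143.

E[X] = 16807 · (4/7)^{6} = 4096/7 ≈ 585.143.


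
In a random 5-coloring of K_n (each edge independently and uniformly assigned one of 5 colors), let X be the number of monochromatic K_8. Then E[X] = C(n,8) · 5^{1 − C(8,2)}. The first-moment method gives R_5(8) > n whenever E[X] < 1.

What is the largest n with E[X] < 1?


We need C(n, 8) · 5^{1 − 28} < 1, i.e. C(n, 8) < 5^{28 − 1} = 7450580596923828125.
Check values of n near the boundary:
  n = 858: C(858, 8) = 7049584530256467771; 7049584530256467771 < 7450580596923828125? YES
  n = 859: C(859, 8) = 7115855595170747139; 7115855595170747139 < 7450580596923828125? YES
  n = 860: C(860, 8) = 7182671140665308145; 7182671140665308145 < 7450580596923828125? YES
  n = 861: C(861, 8) = 7250034996615275865; 7250034996615275865 < 7450580596923828125? YES
  n = 862: C(862, 8) = 7317951015318931845; 7317951015318931845 < 7450580596923828125? YES
  n = 863: C(863, 8) = 7386423071602617757; 7386423071602617757 < 7450580596923828125? YES
  n = 864: C(864, 8) = 7455455062926006708; 7455455062926006708 < 7450580596923828125? NO
The largest n with C(n, 8) < 7450580596923828125 is n = 863 (where E[X] = 7386423071602617757/7450580596923828125 ≈ 0.9913889). Hence R_5(8) > 863, i.e. R_5(8) ≥ 864.

Largest n = 863; hence R_5(8) > 863.


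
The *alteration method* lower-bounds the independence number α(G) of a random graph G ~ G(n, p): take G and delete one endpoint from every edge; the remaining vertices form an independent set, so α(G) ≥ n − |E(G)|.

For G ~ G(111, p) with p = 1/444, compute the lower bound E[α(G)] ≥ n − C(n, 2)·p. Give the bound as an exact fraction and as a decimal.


E[|E(G)|] = C(111, 2)·p = 6105 · (1/444) = 55/4.
E[α(G)] ≥ n − E[|E(G)|] = 111 − 55/4 = 389/4.
Numerically: ≈ 97.250000.
(This is only a lower bound; the true E[α(G)] may be larger.)

E[α(G)] ≥ 389/4 ≈ 97.250000.


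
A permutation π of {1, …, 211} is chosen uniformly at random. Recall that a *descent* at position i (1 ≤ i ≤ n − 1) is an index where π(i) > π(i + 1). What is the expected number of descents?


Write X = Σ X_I over i = 1, …, 210, with X_I the indicator of one descent.
There are 210 indicators.
For each fixed i, the pair (π(i), π(i+1)) is a uniformly random ordered pair of distinct values from {1, …, 211}; by symmetry P[π(i) > π(i+1)] = 1/2.
By linearity: E[X] = 210 · (1/2) = (211 − 1) · (1/2) = 105 ≈ 105.000.

E[X] = 105 = 105.000.


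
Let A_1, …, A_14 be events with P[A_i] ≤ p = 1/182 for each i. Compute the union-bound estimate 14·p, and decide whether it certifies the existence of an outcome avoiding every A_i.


Union bound: P[∪_{i=1}^{14} A_i] ≤ Σ_i P[A_i] ≤ 14·p = 14·(1/182) = 1/13.
Numerically: 1/13 ≈ 0.0769231.
Is 1/13 < 1? YES.
Since P[∪ A_i] ≤ 1/13 < 1, the complement has P[∩ A_i^c] ≥ 1 − 1/13 = 12/13 > 0, so some outcome avoids every A_i.

14·p = 1/13 ≈ 0.0769231; existence CERTIFIED by the union bound.


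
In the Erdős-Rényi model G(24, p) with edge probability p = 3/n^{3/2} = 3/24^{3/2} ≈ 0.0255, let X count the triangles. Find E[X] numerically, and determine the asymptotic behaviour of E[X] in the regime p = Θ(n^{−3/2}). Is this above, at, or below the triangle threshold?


Number of potential triangles: C(24, 3) = 2024.
Each occurs with probability p³ ≈ (0.0255)³ ≈ 1.66117e-05.
By linearity: E[X] = C(24, 3)·p³ ≈ 2024 · 1.66117e-05 ≈ 0.034.
Since α = 3/2 > 1, p = c/n^{3/2} = o(1/n) is below the triangle threshold p ~ 1/n. Asymptotically E[X] ~ (c³/6)·n^{3(1−α)} = (3³/6)·n^{-1.5} → 0, so by Markov's inequality G has no triangles w.h.p.

E[X] ≈ 0.034; in regime p = Θ(1/n^{3/2}) E[X] tends to 0 (below the triangle threshold p ~ 1/n).


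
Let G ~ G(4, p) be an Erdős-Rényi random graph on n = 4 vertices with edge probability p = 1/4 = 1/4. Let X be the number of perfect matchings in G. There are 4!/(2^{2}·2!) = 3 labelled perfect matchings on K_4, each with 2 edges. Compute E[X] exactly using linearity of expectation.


K_4 has 4!/(2^{2}·2!) = 3 labelled perfect matchings.
For each such perfect matching H, let X_H = 1 if all 2 edges of H are present in G. Then P[X_H = 1] = p^{2} = (1/4)^{2} = 1/16.
Summing the indicators: E[X] = Σ_H E[X_H] = 3 · p^{2} = 3 · 1/16 = 3/16.
Numerically: E[X] ≈ 0.1875.

E[X] = 3 · (1/4)^{2} = 3/16 ≈ 0.1875.


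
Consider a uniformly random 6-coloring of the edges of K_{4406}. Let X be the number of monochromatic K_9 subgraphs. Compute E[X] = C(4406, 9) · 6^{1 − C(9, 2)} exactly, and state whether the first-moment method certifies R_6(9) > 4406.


E[X] = C(4406, 9) · 6^{1 − 36} = 1710356485221788389505285700 · 6^{−35} = 1710356485221788389505285700/1719070799748422591028658176.
As a reduced fraction: E[X] = 142529707101815699125440475/143255899979035215919054848 ≈ 0.9949308.
Is E[X] < 1? YES.
Since E[X] < 1, there exists a 6-coloring of K_{4406} with no monochromatic K_9; hence R_6(9) > 4406.

E[X] = 142529707101815699125440475/143255899979035215919054848 ≈ 0.9949308; E[X] < 1, so R_6(9) > 4406.


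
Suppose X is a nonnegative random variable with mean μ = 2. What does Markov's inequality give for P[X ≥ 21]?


μ = E[X] = 2, a = 21.
Markov: P[X ≥ 21] ≤ μ/a = (2)/21 = 2/21.
Numerically: ≈ 0.0952.
(Since a = 21 > μ = 2.0000, the bound 2/21 is < 1 and informative.)

P[X ≥ 21] ≤ 2/21 ≈ 0.0952.


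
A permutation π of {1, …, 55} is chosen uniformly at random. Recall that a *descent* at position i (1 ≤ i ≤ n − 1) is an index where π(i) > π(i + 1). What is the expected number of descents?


Write X = Σ X_I over i = 1, …, 54, with X_I the indicator of one descent.
There are 54 indicators.
For each fixed i, the pair (π(i), π(i+1)) is a uniformly random ordered pair of distinct values from {1, …, 55}; by symmetry P[π(i) > π(i+1)] = 1/2.
By linearity: E[X] = 54 · (1/2) = (55 − 1) · (1/2) = 27 ≈ 27.000000.

E[X] = 27 = 27.000000.


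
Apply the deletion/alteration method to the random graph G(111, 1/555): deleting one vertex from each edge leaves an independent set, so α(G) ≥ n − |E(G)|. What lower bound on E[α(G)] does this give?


E[|E(G)|] = C(111, 2)·p = 6105 · (1/555) = 11.
E[α(G)] ≥ n − E[|E(G)|] = 111 − 11 = 100.
Numerically: ≈ 100.0000.
(This is only a lower bound; the true E[α(G)] may be larger.)

E[α(G)] ≥ 100 ≈ 100.0000.


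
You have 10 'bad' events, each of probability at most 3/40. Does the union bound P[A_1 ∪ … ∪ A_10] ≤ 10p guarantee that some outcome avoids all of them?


Union bound: P[∪_{i=1}^{10} A_i] ≤ Σ_i P[A_i] ≤ 10·p = 10·(3/40) = 3/4.
Numerically: 3/4 ≈ 0.750000.
Is 3/4 < 1? YES.
Since P[∪ A_i] ≤ 3/4 < 1, the complement has P[∩ A_i^c] ≥ 1 − 3/4 = 1/4 > 0, so some outcome avoids every A_i.

10·p = 3/4 ≈ 0.750000; existence CERTIFIED by the union bound.


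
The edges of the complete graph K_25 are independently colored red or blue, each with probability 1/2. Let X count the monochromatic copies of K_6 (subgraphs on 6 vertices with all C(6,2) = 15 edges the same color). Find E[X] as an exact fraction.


Let X = Σ_S X_S over the C(25, 6) = 177100 subsets S of size 6, where X_S = 1 if the K_6 on S is monochromatic.
For a fixed S, the K_6 on S has C(6, 2) = 15 edges. P[all 15 edges red] = (1/2)^15, and likewise for blue, so P[monochromatic] = 2·(1/2)^15 = 2^{1 − 15} = 1/16384.
Summing: E[X] = C(25, 6) · 2^{1 − 15} = 177100 · 1/16384 = 44275/4096.
Numerically: E[X] ≈ 10.8093.

E[X] = C(25,6)·2^(1−C(6,2)) = 44275/4096 ≈ 10.8093.


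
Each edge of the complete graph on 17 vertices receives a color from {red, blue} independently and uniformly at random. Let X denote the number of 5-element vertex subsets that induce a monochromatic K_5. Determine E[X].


Let X = Σ_S X_S over the C(17, 5) = 6188 subsets S of size 5, where X_S = 1 if the K_5 on S is monochromatic.
For a fixed S, the K_5 on S has C(5, 2) = 10 edges. P[all 10 edges red] = (1/2)^10, and likewise for blue, so P[monochromatic] = 2·(1/2)^10 = 2^{1 − 10} = 1/512.
By linearity of expectation: E[X] = C(17, 5) · 2^{1 − 10} = 6188 · 1/512 = 1547/128.
Numerically: E[X] ≈ 12.085938.

E[X] = C(17,5)·2^(1−C(5,2)) = 1547/128 ≈ 12.085938.


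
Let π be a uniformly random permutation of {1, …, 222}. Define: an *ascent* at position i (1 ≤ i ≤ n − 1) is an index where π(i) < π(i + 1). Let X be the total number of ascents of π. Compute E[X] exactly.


Write X = Σ X_I over i = 1, …, 221, with X_I the indicator of one ascent.
There are 221 indicators.
For each fixed i, the pair (π(i), π(i+1)) is a uniformly random ordered pair of distinct values from {1, …, 222}; by symmetry P[π(i) < π(i+1)] = 1/2.
By linearity: E[X] = 221 · (1/2) = (222 − 1) · (1/2) = 221/2 ≈ 110.5000.

E[X] = 221/2 = 110.5000.


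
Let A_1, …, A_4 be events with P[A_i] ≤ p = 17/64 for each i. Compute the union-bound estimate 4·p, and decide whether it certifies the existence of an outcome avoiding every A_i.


Union bound: P[∪_{i=1}^{4} A_i] ≤ Σ_i P[A_i] ≤ 4·p = 4·(17/64) = 17/16.
Numerically: 17/16 ≈ 1.06250.
Is 17/16 < 1? NO.
Since the bound 17/16 is ≥ 1, the union bound is uninformative here; it does NOT by itself certify existence.

4·p = 17/16 ≈ 1.06250; existence NOT certified by the union bound.


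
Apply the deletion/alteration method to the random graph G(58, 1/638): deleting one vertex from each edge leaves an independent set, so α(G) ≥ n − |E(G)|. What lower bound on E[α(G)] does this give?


E[|E(G)|] = C(58, 2)·p = 1653 · (1/638) = 57/22.
E[α(G)] ≥ n − E[|E(G)|] = 58 − 57/22 = 1219/22.
Numerically: ≈ 55.409091.
(This is only a lower bound; the true E[α(G)] may be larger.)

E[α(G)] ≥ 1219/22 ≈ 55.409091.


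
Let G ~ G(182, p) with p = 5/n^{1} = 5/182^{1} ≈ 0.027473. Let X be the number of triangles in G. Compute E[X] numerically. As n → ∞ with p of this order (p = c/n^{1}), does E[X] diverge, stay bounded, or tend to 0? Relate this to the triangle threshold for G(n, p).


Number of potential triangles: C(182, 3) = 988260.
Each occurs with probability p³ ≈ (0.027473)³ ≈ 2.0734609e-05.
By linearity: E[X] = C(182, 3)·p³ ≈ 988260 · 2.0734609e-05 ≈ 20.49118.
Here α = 1, so p = 5/n is exactly at the triangle threshold p ~ 1/n. Asymptotically E[X] → c³/6 = 5³/6 = 125/6 ≈ 20.83333, a bounded constant. In this regime the triangle count is asymptotically Poisson(c³/6).

E[X] ≈ 20.49118; in regime p = Θ(1/n^{1}) E[X] stays bounded (at the triangle threshold p ~ 1/n).


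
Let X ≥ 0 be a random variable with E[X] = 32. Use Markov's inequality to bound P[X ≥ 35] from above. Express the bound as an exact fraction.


μ = E[X] = 32, a = 35.
Markov: P[X ≥ 35] ≤ μ/a = (32)/35 = 32/35.
Numerically: ≈ 0.9143.
(Since a = 35 > μ = 32.0000, the bound 32/35 is < 1 and informative.)

P[X ≥ 35] ≤ 32/35 ≈ 0.9143.


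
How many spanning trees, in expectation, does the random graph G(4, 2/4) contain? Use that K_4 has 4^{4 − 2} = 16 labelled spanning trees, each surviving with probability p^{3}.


K_4 has 4^{4 − 2} = 16 labelled spanning trees.
For each such spanning tree H, let X_H = 1 if all 3 edges of H are present in G. Then P[X_H = 1] = p^{3} = (1/2)^{3} = 1/8.
Summing the indicators: E[X] = Σ_H E[X_H] = 16 · p^{3} = 16 · 1/8 = 2.
Numerically: E[X] ≈ 2.

E[X] = 16 · (1/2)^{3} = 2 ≈ 2.


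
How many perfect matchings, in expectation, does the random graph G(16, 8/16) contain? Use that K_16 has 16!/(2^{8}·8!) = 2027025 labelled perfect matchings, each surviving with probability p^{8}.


K_16 has 16!/(2^{8}·8!) = 2027025 labelled perfect matchings.
For each such perfect matching H, let X_H = 1 if all 8 edges of H are present in G. Then P[X_H = 1] = p^{8} = (1/2)^{8} = 1/256.
Summing the indicators: E[X] = Σ_H E[X_H] = 2027025 · p^{8} = 2027025 · 1/256 = 2027025/256.
Numerically: E[X] ≈ 7918.1.

E[X] = 2027025 · (1/2)^{8} = 2027025/256 ≈ 7918.1.


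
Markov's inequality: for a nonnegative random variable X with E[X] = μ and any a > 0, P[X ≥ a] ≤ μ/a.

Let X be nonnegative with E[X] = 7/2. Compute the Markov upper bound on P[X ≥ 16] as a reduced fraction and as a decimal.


μ = E[X] = 7/2, a = 16.
Markov: P[X ≥ 16] ≤ μ/a = (7/2)/16 = 7/32.
Numerically: ≈ 0.218750.
(Since a = 16 > μ = 3.500000, the bound 7/32 is < 1 and informative.)

P[X ≥ 16] ≤ 7/32 ≈ 0.218750.


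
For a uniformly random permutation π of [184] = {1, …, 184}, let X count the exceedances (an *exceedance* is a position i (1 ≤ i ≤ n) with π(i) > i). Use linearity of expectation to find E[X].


Write X = Σ_{i=1}^{184} X_i, where X_i = 1_{π(i) > i}.
For each fixed i, π(i) is uniform over {1, …, 184} (marginal of a uniform permutation), so P[π(i) > i] = (n − i)/n. Summing: Σ_{i=1}^{184} (n − i)/n = (0 + 1 + … + 183)/184 = 184(184 − 1)/(2·184) = (184 − 1)/2.
Hence E[X] = Σ_{i=1}^{184} (184 − i)/184 = 183/2 ≈ 91.500.

E[X] = 183/2 = 91.500.


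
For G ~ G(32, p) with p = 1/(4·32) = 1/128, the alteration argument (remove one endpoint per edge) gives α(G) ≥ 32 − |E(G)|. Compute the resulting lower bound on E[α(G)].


E[|E(G)|] = C(32, 2)·p = 496 · (1/128) = 31/8.
E[α(G)] ≥ n − E[|E(G)|] = 32 − 31/8 = 225/8.
Numerically: ≈ 28.125.
(This is only a lower bound; the true E[α(G)] may be larger.)

E[α(G)] ≥ 225/8 ≈ 28.125.


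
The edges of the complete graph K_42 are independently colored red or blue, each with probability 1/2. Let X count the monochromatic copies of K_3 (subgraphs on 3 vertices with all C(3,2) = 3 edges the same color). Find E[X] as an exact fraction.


Let X = Σ_S X_S over the C(42, 3) = 11480 subsets S of size 3, where X_S = 1 if the K_3 on S is monochromatic.
For a fixed S, the K_3 on S has C(3, 2) = 3 edges. P[all 3 edges red] = (1/2)^3, and likewise for blue, so P[monochromatic] = 2·(1/2)^3 = 2^{1 − 3} = 1/4.
By linearity of expectation: E[X] = C(42, 3) · 2^{1 − 3} = 11480 · 1/4 = 2870.
Numerically: E[X] ≈ 2870.000000.

E[X] = C(42,3)·2^(1−C(3,2)) = 2870 ≈ 2870.000000.


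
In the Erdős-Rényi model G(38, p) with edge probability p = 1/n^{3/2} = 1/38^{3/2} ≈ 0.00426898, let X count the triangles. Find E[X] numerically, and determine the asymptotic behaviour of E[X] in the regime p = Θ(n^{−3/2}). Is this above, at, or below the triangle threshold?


Number of potential triangles: C(38, 3) = 8436.
Each occurs with probability p³ ≈ (0.00426898)³ ≈ 7.77989643e-08.
By linearity: E[X] = C(38, 3)·p³ ≈ 8436 · 7.77989643e-08 ≈ 0.000656.
Since α = 3/2 > 1, p = c/n^{3/2} = o(1/n) is below the triangle threshold p ~ 1/n. Asymptotically E[X] ~ (c³/6)·n^{3(1−α)} = (1³/6)·n^{-1.5} → 0, so by Markov's inequality G has no triangles w.h.p.

E[X] ≈ 0.000656; in regime p = Θ(1/n^{3/2}) E[X] tends to 0 (below the triangle threshold p ~ 1/n).


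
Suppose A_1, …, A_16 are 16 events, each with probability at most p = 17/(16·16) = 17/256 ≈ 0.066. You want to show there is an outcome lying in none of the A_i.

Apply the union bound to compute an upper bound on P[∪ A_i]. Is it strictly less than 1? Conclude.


Union bound: P[∪_{i=1}^{16} A_i] ≤ Σ_i P[A_i] ≤ 16·p = 16·(17/256) = 17/16.
Numerically: 17/16 ≈ 1.062.
Is 17/16 < 1? NO.
Since the bound 17/16 is ≥ 1, the union bound is uninformative here; it does NOT by itself certify existence.

16·p = 17/16 ≈ 1.062; existence NOT certified by the union bound.


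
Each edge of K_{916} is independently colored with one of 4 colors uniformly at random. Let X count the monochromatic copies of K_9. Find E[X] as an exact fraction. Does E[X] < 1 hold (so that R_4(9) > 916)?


E[X] = C(916, 9) · 4^{1 − 36} = 1202748565202942340440 · 4^{−35} = 1202748565202942340440/1180591620717411303424.
As a reduced fraction: E[X] = 150343570650367792555/147573952589676412928 ≈ 1.018768.
Is E[X] < 1? NO.
Since E[X] ≥ 1, the first-moment bound is inconclusive at n = 916; it does NOT by itself certify R_4(9) > 916.

E[X] = 150343570650367792555/147573952589676412928 ≈ 1.018768; E[X] ≥ 1; first-moment method inconclusive here.


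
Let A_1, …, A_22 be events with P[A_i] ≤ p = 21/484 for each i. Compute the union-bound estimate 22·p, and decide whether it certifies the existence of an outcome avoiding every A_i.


Union bound: P[∪_{i=1}^{22} A_i] ≤ Σ_i P[A_i] ≤ 22·p = 22·(21/484) = 21/22.
Numerically: 21/22 ≈ 0.954545.
Is 21/22 < 1? YES.
Since P[∪ A_i] ≤ 21/22 < 1, the complement has P[∩ A_i^c] ≥ 1 − 21/22 = 1/22 > 0, so some outcome avoids every A_i.

22·p = 21/22 ≈ 0.954545; existence CERTIFIED by the union bound.


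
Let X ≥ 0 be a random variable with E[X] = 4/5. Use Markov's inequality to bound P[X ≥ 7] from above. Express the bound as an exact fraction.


μ = E[X] = 4/5, a = 7.
Markov: P[X ≥ 7] ≤ μ/a = (4/5)/7 = 4/35.
Numerically: ≈ 0.114.
(Since a = 7 > μ = 0.800, the bound 4/35 is < 1 and informative.)

P[X ≥ 7] ≤ 4/35 ≈ 0.114.


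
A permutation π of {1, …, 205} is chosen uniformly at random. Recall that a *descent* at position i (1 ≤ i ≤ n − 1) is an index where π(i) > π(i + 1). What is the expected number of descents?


Write X = Σ X_I over i = 1, …, 204, with X_I the indicator of one descent.
There are 204 indicators.
For each fixed i, the pair (π(i), π(i+1)) is a uniformly random ordered pair of distinct values from {1, …, 205}; by symmetry P[π(i) > π(i+1)] = 1/2.
By linearity: E[X] = 204 · (1/2) = (205 − 1) · (1/2) = 102 ≈ 102.000.

E[X] = 102 = 102.000.


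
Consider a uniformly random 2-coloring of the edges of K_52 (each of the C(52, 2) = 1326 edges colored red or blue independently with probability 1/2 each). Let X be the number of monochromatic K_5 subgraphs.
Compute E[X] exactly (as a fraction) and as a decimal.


Let X = Σ_S X_S over the C(52, 5) = 2598960 subsets S of size 5, where X_S = 1 if the K_5 on S is monochromatic.
For a fixed S, the K_5 on S has C(5, 2) = 10 edges. P[all 10 edges red] = (1/2)^10, and likewise for blue, so P[monochromatic] = 2·(1/2)^10 = 2^{1 − 10} = 1/512.
By linearity: E[X] = C(52, 5) · 2^{1 − 10} = 2598960 · 1/512 = 162435/32.
Numerically: E[X] ≈ 5076.0938.

E[X] = C(52,5)·2^(1−C(5,2)) = 162435/32 ≈ 5076.0938.


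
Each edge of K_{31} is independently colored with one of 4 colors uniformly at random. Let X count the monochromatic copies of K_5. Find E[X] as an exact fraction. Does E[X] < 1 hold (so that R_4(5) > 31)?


E[X] = C(31, 5) · 4^{1 − 10} = 169911 · 4^{−9} = 169911/262144.
As a reduced fraction: E[X] = 169911/262144 ≈ 0.648159.
Is E[X] < 1? YES.
Since E[X] < 1, there exists a 4-coloring of K_{31} with no monochromatic K_5; hence R_4(5) > 31.

E[X] = 169911/262144 ≈ 0.648159; E[X] < 1, so R_4(5) > 31.


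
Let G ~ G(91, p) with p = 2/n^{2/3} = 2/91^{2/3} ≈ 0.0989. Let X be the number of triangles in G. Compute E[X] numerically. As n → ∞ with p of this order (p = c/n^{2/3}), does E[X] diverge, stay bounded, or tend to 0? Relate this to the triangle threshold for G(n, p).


Number of potential triangles: C(91, 3) = 121485.
Each occurs with probability p³ ≈ (0.0989)³ ≈ 9.66067e-04.
By linearity: E[X] = C(91, 3)·p³ ≈ 121485 · 9.66067e-04 ≈ 117.363.
Since α = 2/3 < 1, p = c/n^{2/3} ≫ 1/n is above the triangle threshold p ~ 1/n. Asymptotically E[X] ~ (c³/6)·n^{3(1−α)} = (2³/6)·n^{1} → ∞; triangles are abundant w.h.p.

E[X] ≈ 117.363; in regime p = Θ(1/n^{2/3}) E[X] diverges (above the triangle threshold p ~ 1/n).


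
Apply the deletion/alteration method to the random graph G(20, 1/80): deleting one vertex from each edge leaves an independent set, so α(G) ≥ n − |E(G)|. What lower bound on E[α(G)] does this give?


E[|E(G)|] = C(20, 2)·p = 190 · (1/80) = 19/8.
E[α(G)] ≥ n − E[|E(G)|] = 20 − 19/8 = 141/8.
Numerically: ≈ 17.625.
(This is only a lower bound; the true E[α(G)] may be larger.)

E[α(G)] ≥ 141/8 ≈ 17.625.


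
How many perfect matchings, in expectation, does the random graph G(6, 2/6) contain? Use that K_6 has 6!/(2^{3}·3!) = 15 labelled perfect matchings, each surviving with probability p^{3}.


K_6 has 6!/(2^{3}·3!) = 15 labelled perfect matchings.
For each such perfect matching H, let X_H = 1 if all 3 edges of H are present in G. Then P[X_H = 1] = p^{3} = (1/3)^{3} = 1/27.
Summing the indicators: E[X] = Σ_H E[X_H] = 15 · p^{3} = 15 · 1/27 = 5/9.
Numerically: E[X] ≈ 0.555556.

E[X] = 15 · (1/3)^{3} = 5/9 ≈ 0.555556.


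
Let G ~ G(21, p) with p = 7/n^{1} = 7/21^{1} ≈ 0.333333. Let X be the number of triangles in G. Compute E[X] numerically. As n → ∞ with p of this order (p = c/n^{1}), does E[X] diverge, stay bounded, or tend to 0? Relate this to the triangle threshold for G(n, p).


Number of potential triangles: C(21, 3) = 1330.
Each occurs with probability p³ ≈ (0.333333)³ ≈ 3.70370370e-02.
By linearity: E[X] = C(21, 3)·p³ ≈ 1330 · 3.70370370e-02 ≈ 49.259259.
Here α = 1, so p = 7/n is exactly at the triangle threshold p ~ 1/n. Asymptotically E[X] → c³/6 = 7³/6 = 343/6 ≈ 57.166667, a bounded constant. In this regime the triangle count is asymptotically Poisson(c³/6).

E[X] ≈ 49.259259; in regime p = Θ(1/n^{1}) E[X] stays bounded (at the triangle threshold p ~ 1/n).


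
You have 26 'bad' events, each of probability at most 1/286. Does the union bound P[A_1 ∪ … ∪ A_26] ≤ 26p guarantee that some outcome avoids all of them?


Union bound: P[∪_{i=1}^{26} A_i] ≤ Σ_i P[A_i] ≤ 26·p = 26·(1/286) = 1/11.
Numerically: 1/11 ≈ 0.09091.
Is 1/11 < 1? YES.
Since P[∪ A_i] ≤ 1/11 < 1, the complement has P[∩ A_i^c] ≥ 1 − 1/11 = 10/11 > 0, so some outcome avoids every A_i.

26·p = 1/11 ≈ 0.09091; existence CERTIFIED by the union bound.


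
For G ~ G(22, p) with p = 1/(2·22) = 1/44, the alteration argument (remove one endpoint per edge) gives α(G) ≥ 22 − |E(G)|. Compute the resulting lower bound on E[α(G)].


E[|E(G)|] = C(22, 2)·p = 231 · (1/44) = 21/4.
E[α(G)] ≥ n − E[|E(G)|] = 22 − 21/4 = 67/4.
Numerically: ≈ 16.750000.
(This is only a lower bound; the true E[α(G)] may be larger.)

E[α(G)] ≥ 67/4 ≈ 16.750000.


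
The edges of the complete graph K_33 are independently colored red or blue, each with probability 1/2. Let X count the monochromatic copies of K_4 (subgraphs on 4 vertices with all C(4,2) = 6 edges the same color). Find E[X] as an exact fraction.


Let X = Σ_S X_S over the C(33, 4) = 40920 subsets S of size 4, where X_S = 1 if the K_4 on S is monochromatic.
For a fixed S, the K_4 on S has C(4, 2) = 6 edges. P[all 6 edges red] = (1/2)^6, and likewise for blue, so P[monochromatic] = 2·(1/2)^6 = 2^{1 − 6} = 1/32.
By linearity of expectation: E[X] = C(33, 4) · 2^{1 − 6} = 40920 · 1/32 = 5115/4.
Numerically: E[X] ≈ 1278.750000.

E[X] = C(33,4)·2^(1−C(4,2)) = 5115/4 ≈ 1278.750000.


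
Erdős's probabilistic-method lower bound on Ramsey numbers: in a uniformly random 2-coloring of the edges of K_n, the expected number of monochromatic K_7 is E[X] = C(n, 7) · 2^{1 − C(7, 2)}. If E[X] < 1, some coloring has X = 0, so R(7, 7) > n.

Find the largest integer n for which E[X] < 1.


We need C(n, 7) · 2^{1 − 21} < 1, i.e. C(n, 7) < 2^{21 − 1} = 1048576.
Check values of n near the boundary:
  n = 26: C(26, 7) = 657800; 657800 < 1048576? YES
  n = 27: C(27, 7) = 888030; 888030 < 1048576? YES
  n = 28: C(28, 7) = 1184040; 1184040 < 1048576? NO
  n = 29: C(29, 7) = 1560780; 1560780 < 1048576? NO
  n = 30: C(30, 7) = 2035800; 2035800 < 1048576? NO
The largest n with C(n, 7) < 1048576 is n = 27 (where E[X] = 444015/524288 ≈ 0.8468914). Hence R(7, 7) > 27, i.e. R(7, 7) ≥ 28.

Largest n = 27; hence R(7, 7) > 27.


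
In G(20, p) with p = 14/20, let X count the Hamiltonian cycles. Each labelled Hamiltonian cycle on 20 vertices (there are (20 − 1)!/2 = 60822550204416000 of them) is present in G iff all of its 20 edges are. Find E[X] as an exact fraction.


K_20 has (20 − 1)!/2 = 60822550204416000 labelled Hamiltonian cycles.
For each such Hamiltonian cycle H, let X_H = 1 if all 20 edges of H are present in G. Then P[X_H = 1] = p^{20} = (7/10)^{20} = 79792266297612001/100000000000000000000.
By linearity: E[X] = Σ_H E[X_H] = 60822550204416000 · p^{20} = 60822550204416000 · 79792266297612001/100000000000000000000 = 1184855742873690605203907421/24414062500000.
Numerically: E[X] ≈ 4.85317e+13.

E[X] = 60822550204416000 · (7/10)^{20} = 1184855742873690605203907421/24414062500000 ≈ 4.85317e+13.


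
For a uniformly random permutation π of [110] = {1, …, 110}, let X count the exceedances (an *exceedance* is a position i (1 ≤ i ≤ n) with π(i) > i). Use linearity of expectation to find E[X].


Write X = Σ_{i=1}^{110} X_i, where X_i = 1_{π(i) > i}.
For each fixed i, π(i) is uniform over {1, …, 110} (marginal of a uniform permutation), so P[π(i) > i] = (n − i)/n. Summing: Σ_{i=1}^{110} (n − i)/n = (0 + 1 + … + 109)/110 = 110(110 − 1)/(2·110) = (110 − 1)/2.
Hence E[X] = Σ_{i=1}^{110} (110 − i)/110 = 109/2 ≈ 54.500.

E[X] = 109/2 = 54.500.


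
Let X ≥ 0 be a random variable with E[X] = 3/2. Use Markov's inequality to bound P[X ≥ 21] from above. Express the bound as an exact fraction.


μ = E[X] = 3/2, a = 21.
Markov: P[X ≥ 21] ≤ μ/a = (3/2)/21 = 1/14.
Numerically: ≈ 0.07143.
(Since a = 21 > μ = 1.50000, the bound 1/14 is < 1 and informative.)

P[X ≥ 21] ≤ 1/14 ≈ 0.07143.


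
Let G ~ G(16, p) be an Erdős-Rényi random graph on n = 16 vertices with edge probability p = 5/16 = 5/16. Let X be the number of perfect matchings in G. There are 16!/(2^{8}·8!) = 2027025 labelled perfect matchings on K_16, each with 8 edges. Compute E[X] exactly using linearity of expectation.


K_16 has 16!/(2^{8}·8!) = 2027025 labelled perfect matchings.
For each such perfect matching H, let X_H = 1 if all 8 edges of H are present in G. Then P[X_H = 1] = p^{8} = (5/16)^{8} = 390625/4294967296.
By linearity of expectation: E[X] = Σ_H E[X_H] = 2027025 · p^{8} = 2027025 · 390625/4294967296 = 791806640625/4294967296.
Numerically: E[X] ≈ 184.357.

E[X] = 2027025 · (5/16)^{8} = 791806640625/4294967296 ≈ 184.357.


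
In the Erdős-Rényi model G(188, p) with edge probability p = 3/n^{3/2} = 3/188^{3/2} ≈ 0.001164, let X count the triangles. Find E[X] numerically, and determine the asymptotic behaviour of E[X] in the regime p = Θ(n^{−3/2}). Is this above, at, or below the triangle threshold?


Number of potential triangles: C(188, 3) = 1089836.
Each occurs with probability p³ ≈ (0.001164)³ ≈ 1.576353e-09.
By linearity: E[X] = C(188, 3)·p³ ≈ 1089836 · 1.576353e-09 ≈ 0.0017.
Since α = 3/2 > 1, p = c/n^{3/2} = o(1/n) is below the triangle threshold p ~ 1/n. Asymptotically E[X] ~ (c³/6)·n^{3(1−α)} = (3³/6)·n^{-1.5} → 0, so by Markov's inequality G has no triangles w.h.p.

E[X] ≈ 0.0017; in regime p = Θ(1/n^{3/2}) E[X] tends to 0 (below the triangle threshold p ~ 1/n).


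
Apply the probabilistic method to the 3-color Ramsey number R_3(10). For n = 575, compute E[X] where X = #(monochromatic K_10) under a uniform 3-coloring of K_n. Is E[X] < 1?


E[X] = C(575, 10) · 3^{1 − 45} = 1006325345561406175305 · 3^{−44} = 1006325345561406175305/984770902183611232881.
As a reduced fraction: E[X] = 111813927284600686145/109418989131512359209 ≈ 1.022.
Is E[X] < 1? NO.
Since E[X] ≥ 1, the first-moment bound is inconclusive at n = 575; it does NOT by itself certify R_3(10) > 575.

E[X] = 111813927284600686145/109418989131512359209 ≈ 1.022; E[X] ≥ 1; first-moment method inconclusive here.


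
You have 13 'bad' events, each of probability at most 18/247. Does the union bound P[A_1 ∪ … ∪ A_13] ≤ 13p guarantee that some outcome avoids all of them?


Union bound: P[∪_{i=1}^{13} A_i] ≤ Σ_i P[A_i] ≤ 13·p = 13·(18/247) = 18/19.
Numerically: 18/19 ≈ 0.9474.
Is 18/19 < 1? YES.
Since P[∪ A_i] ≤ 18/19 < 1, the complement has P[∩ A_i^c] ≥ 1 − 18/19 = 1/19 > 0, so some outcome avoids every A_i.

13·p = 18/19 ≈ 0.9474; existence CERTIFIED by the union bound.


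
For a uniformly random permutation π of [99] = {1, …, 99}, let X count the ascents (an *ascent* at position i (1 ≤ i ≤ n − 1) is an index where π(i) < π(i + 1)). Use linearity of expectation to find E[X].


Write X = Σ X_I over i = 1, …, 98, with X_I the indicator of one ascent.
There are 98 indicators.
For each fixed i, the pair (π(i), π(i+1)) is a uniformly random ordered pair of distinct values from {1, …, 99}; by symmetry P[π(i) < π(i+1)] = 1/2.
By linearity: E[X] = 98 · (1/2) = (99 − 1) · (1/2) = 49 ≈ 49.0000.

E[X] = 49 = 49.0000.


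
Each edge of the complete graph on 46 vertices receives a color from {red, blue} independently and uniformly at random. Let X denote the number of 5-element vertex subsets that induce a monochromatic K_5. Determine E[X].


Let X = Σ_S X_S over the C(46, 5) = 1370754 subsets S of size 5, where X_S = 1 if the K_5 on S is monochromatic.
For a fixed S, the K_5 on S has C(5, 2) = 10 edges. P[all 10 edges red] = (1/2)^10, and likewise for blue, so P[monochromatic] = 2·(1/2)^10 = 2^{1 − 10} = 1/512.
Summing: E[X] = C(46, 5) · 2^{1 − 10} = 1370754 · 1/512 = 685377/256.
Numerically: E[X] ≈ 2677.25391.

E[X] = C(46,5)·2^(1−C(5,2)) = 685377/256 ≈ 2677.25391.


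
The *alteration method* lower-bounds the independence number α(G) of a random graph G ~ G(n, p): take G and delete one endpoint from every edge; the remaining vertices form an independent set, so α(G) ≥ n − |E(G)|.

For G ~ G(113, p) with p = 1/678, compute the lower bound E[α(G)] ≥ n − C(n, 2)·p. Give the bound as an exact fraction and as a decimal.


E[|E(G)|] = C(113, 2)·p = 6328 · (1/678) = 28/3.
E[α(G)] ≥ n − E[|E(G)|] = 113 − 28/3 = 311/3.
Numerically: ≈ 103.6667.
(This is only a lower bound; the true E[α(G)] may be larger.)

E[α(G)] ≥ 311/3 ≈ 103.6667.


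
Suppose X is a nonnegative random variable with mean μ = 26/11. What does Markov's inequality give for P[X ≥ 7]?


μ = E[X] = 26/11, a = 7.
Markov: P[X ≥ 7] ≤ μ/a = (26/11)/7 = 26/77.
Numerically: ≈ 0.3377.
(Since a = 7 > μ = 2.3636, the bound 26/77 is < 1 and informative.)

P[X ≥ 7] ≤ 26/77 ≈ 0.3377.


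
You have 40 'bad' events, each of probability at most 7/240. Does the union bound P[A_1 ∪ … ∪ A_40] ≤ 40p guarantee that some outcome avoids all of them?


Union bound: P[∪_{i=1}^{40} A_i] ≤ Σ_i P[A_i] ≤ 40·p = 40·(7/240) = 7/6.
Numerically: 7/6 ≈ 1.1666667.
Is 7/6 < 1? NO.
Since the bound 7/6 is ≥ 1, the union bound is uninformative here; it does NOT by itself certify existence.

40·p = 7/6 ≈ 1.1666667; existence NOT certified by the union bound.


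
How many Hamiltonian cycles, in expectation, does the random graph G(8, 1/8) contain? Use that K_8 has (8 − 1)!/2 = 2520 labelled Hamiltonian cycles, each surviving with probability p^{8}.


K_8 has (8 − 1)!/2 = 2520 labelled Hamiltonian cycles.
For each such Hamiltonian cycle H, let X_H = 1 if all 8 edges of H are present in G. Then P[X_H = 1] = p^{8} = (1/8)^{8} = 1/16777216.
By linearity: E[X] = Σ_H E[X_H] = 2520 · p^{8} = 2520 · 1/16777216 = 315/2097152.
Numerically: E[X] ≈ 0.000150204.

E[X] = 2520 · (1/8)^{8} = 315/2097152 ≈ 0.000150204.


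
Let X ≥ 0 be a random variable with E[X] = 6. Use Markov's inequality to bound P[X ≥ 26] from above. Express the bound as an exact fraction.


μ = E[X] = 6, a = 26.
Markov: P[X ≥ 26] ≤ μ/a = (6)/26 = 3/13.
Numerically: ≈ 0.231.
(Since a = 26 > μ = 6.000, the bound 3/13 is < 1 and informative.)

P[X ≥ 26] ≤ 3/13 ≈ 0.231.


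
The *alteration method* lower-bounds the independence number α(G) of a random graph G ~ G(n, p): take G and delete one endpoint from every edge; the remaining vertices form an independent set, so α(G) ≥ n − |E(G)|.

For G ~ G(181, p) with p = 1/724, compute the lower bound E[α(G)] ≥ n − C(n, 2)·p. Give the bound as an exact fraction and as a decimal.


E[|E(G)|] = C(181, 2)·p = 16290 · (1/724) = 45/2.
E[α(G)] ≥ n − E[|E(G)|] = 181 − 45/2 = 317/2.
Numerically: ≈ 158.500.
(This is only a lower bound; the true E[α(G)] may be larger.)

E[α(G)] ≥ 317/2 ≈ 158.500.


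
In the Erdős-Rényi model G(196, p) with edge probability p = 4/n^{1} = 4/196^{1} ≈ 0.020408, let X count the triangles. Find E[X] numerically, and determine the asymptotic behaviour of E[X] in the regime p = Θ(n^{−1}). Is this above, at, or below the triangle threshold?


Number of potential triangles: C(196, 3) = 1235780.
Each occurs with probability p³ ≈ (0.020408)³ ≈ 8.4998598e-06.
By linearity: E[X] = C(196, 3)·p³ ≈ 1235780 · 8.4998598e-06 ≈ 10.50396.
Here α = 1, so p = 4/n is exactly at the triangle threshold p ~ 1/n. Asymptotically E[X] → c³/6 = 4³/6 = 32/3 ≈ 10.66667, a bounded constant. In this regime the triangle count is asymptotically Poisson(c³/6).

E[X] ≈ 10.50396; in regime p = Θ(1/n^{1}) E[X] stays bounded (at the triangle threshold p ~ 1/n).
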